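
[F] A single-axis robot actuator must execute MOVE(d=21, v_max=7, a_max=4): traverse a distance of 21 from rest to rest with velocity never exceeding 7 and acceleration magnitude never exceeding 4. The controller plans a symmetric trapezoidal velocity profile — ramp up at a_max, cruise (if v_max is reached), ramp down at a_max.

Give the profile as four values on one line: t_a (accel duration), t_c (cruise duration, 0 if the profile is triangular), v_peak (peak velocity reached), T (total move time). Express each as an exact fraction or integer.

v_max²/a_max = 7²/4 = 49/4
21 ≥ 49/4 ⇒ cruise phase
t_a = 7/4; v_peak = 7
d_cruise = 21 − 49/4 = 35/4; t_c = (35/4)/7 = 5/4
T = 2·7/4 + 5/4 = 19/4

t_a=7/4 t_c=5/4 v_peak=7 T=19/4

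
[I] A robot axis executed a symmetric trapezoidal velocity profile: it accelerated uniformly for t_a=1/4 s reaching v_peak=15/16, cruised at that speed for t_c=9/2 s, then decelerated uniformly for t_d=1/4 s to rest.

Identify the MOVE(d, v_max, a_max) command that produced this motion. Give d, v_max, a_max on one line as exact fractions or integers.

a_max = (15/16)/(1/4) = 15/4
d_a = ½·15/16·1/4 = 15/128; d_c = 15/16·9/2 = 135/32
d = 2·15/128 + 135/32 = 285/64
t_c = 9/2 > 0 so v_max = 15/16

d=285/64 v_max=15/16 a_max=15/4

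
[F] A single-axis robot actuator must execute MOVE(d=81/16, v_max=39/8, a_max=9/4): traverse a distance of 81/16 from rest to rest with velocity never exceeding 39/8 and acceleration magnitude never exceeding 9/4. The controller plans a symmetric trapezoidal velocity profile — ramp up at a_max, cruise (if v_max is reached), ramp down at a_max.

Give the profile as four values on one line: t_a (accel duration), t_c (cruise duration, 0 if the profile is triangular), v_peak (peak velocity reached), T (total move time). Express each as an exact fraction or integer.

vₘ²/aₘ = (39/8)²/(9/4) = 169/16
81/16 < 169/16 so t_c = 0
v_peak = √(81/16·9/4) = √(729/64) = 27/8
t_a = (27/8)/(9/4) = 3/2; t_c = 0
T = 2·3/2 = 3

t_a=3/2 t_c=0 v_peak=27/8 T=3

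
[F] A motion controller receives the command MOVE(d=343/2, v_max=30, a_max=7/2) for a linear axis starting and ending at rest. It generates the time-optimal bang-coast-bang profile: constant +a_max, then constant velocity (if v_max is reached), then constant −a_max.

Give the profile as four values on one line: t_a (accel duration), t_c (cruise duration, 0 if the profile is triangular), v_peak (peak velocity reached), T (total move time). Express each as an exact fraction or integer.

v_max²/a_max = 30²/(7/2) = 1800/7
343/2 < 1800/7 ⇒ no cruise
v_peak = √(343/2·7/2) = √(2401/4) = 49/2
t_a = (49/2)/(7/2) = 7; t_c = 0
T = 2·7 = 14

t_a=7 t_c=0 v_peak=49/2 T=14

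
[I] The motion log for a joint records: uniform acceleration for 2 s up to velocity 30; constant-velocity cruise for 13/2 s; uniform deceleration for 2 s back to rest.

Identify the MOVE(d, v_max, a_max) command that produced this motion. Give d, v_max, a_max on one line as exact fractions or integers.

a_max = 30/2 = 15
d_a = ½·30·2 = 30; d_c = 30·13/2 = 195
d = 2·30 + 195 = 255
t_c = 13/2 > 0 ⇒ limit active, v_max = 30

d=255 v_max=30 a_max=15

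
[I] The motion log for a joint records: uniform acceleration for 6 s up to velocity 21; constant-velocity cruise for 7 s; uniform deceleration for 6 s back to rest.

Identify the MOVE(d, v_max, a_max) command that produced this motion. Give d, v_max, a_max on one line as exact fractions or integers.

a_max = 21/6 = 7/2
d_a = ½·21·6 = 63; d_c = 21·7 = 147
d = 2·63 + 147 = 273
t_c = 7 > 0 so v_max = 21

d=273 v_max=21 a_max=7/2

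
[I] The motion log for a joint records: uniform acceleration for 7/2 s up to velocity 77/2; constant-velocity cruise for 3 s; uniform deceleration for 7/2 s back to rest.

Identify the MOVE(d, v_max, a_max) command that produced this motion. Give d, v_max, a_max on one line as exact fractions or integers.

d=1001/4 v_max=77/2 a_max=11

a_max = (77/2)/(7/2) = 11
d_a = ½·77/2·7/2 = 539/8; d_c = 77/2·3 = 231/2
d = 2·539/8 + 231/2 = 1001/4
t_c = 3 > 0 so v_max = 77/2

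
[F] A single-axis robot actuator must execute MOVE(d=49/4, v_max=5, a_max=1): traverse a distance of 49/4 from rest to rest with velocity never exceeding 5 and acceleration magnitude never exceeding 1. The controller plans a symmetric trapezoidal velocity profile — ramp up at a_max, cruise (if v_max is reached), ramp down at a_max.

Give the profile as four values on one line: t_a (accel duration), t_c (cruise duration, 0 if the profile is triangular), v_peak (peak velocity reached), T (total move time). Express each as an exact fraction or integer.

(v_max)²/a_max = 5²/1 = 25
49/4 < 25 ⇒ no cruise
v_peak = √(49/4·1) = √(49/4) = 7/2
t_a = (7/2)/1 = 7/2; t_c = 0
T = 2·7/2 = 7

t_a=7/2 t_c=0 v_peak=7/2 T=7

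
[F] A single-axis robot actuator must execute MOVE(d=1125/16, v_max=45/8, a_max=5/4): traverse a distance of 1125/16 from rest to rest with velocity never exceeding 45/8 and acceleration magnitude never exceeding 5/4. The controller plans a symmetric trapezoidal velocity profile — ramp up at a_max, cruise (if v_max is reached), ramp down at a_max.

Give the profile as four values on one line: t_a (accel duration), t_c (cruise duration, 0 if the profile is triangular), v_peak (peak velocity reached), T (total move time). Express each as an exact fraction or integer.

t_a=9/2 t_c=8 v_peak=45/8 T=17

vₘ²/aₘ = (45/8)²/(5/4) = 405/16
1125/16 ≥ 405/16 so v_max reached
t_a = (45/8)/(5/4) = 9/2; v_peak = 45/8
d_cruise = 1125/16 − 405/16 = 45; t_c = 45/(45/8) = 8
T = 2·9/2 + 8 = 17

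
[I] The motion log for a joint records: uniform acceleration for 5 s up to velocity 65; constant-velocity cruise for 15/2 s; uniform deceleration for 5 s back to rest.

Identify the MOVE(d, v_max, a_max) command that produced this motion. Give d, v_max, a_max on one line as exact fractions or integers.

d=1625/2 v_max=65 a_max=13

a_max = 65/5 = 13
d_a = ½·65·5 = 325/2; d_c = 65·15/2 = 975/2
d = 2·325/2 + 975/2 = 1625/2
t_c = 15/2 > 0 ⇒ limit active, v_max = 65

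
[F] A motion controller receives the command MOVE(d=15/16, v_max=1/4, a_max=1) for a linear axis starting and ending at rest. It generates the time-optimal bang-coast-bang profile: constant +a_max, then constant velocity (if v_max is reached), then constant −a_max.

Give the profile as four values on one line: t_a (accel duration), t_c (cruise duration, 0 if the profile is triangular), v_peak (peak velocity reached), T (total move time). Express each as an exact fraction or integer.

vₘ²/aₘ = (1/4)²/1 = 1/16
15/16 ≥ 1/16 → trapezoidal
t_a = (1/4)/1 = 1/4; v_peak = 1/4
d_cruise = 15/16 − 1/16 = 7/8; t_c = (7/8)/(1/4) = 7/2
T = 2·1/4 + 7/2 = 4

t_a=1/4 t_c=7/2 v_peak=1/4 T=4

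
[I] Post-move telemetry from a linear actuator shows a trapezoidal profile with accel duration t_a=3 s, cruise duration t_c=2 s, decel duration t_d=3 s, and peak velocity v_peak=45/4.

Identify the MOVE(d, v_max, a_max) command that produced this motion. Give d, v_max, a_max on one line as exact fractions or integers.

a_max = (45/4)/3 = 15/4
d_a = ½·45/4·3 = 135/8; d_c = 45/4·2 = 45/2
d = 2·135/8 + 45/2 = 225/4
t_c = 2 > 0 ⇒ limit active, v_max = 45/4

d=225/4 v_max=45/4 a_max=15/4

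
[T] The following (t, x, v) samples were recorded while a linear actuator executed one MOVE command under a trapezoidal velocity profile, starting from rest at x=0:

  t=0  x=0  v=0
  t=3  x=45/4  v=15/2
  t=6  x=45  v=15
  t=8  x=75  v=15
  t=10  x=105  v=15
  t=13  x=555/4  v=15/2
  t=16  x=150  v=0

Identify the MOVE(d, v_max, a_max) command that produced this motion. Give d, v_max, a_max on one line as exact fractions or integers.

final state: t=16, x=150, v=0 → d = 150
a_max = (15/2−0)/(3−0) = 5/2
max v = 15 over t∈[6,10] → v_max = 15
check: 15·(6+4) = 150 ✓

d=150 v_max=15 a_max=5/2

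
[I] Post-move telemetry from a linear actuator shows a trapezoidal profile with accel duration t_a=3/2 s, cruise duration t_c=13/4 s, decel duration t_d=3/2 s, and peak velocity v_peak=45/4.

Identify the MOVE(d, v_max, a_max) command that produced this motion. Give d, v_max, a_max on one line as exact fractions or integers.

a_max = (45/4)/(3/2) = 15/2
d_a = ½·45/4·3/2 = 135/16; d_c = 45/4·13/4 = 585/16
d = 2·135/16 + 585/16 = 855/16
t_c = 13/4 > 0 ⇒ limit active, v_max = 45/4

d=855/16 v_max=45/4 a_max=15/2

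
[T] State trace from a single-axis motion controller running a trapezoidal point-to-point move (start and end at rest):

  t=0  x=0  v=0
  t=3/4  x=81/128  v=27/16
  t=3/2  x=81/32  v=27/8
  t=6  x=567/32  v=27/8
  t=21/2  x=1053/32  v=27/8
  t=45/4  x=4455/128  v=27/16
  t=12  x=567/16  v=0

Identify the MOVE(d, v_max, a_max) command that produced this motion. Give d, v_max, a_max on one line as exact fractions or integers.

d=567/16 v_max=27/8 a_max=9/4

final state: t=12, x=567/16, v=0 → d = 567/16
a_max = (27/16−0)/(3/4−0) = 9/4
max v = 27/8 over t∈[3/2,21/2] → v_max = 27/8
check: 27/8·(3/2+9) = 567/16 ✓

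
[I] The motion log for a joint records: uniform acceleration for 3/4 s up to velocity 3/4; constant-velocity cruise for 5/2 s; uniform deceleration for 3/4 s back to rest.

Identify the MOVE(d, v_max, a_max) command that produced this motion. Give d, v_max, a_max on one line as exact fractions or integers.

a_max = (3/4)/(3/4) = 1
d_a = ½·3/4·3/4 = 9/32; d_c = 3/4·5/2 = 15/8
d = 2·9/32 + 15/8 = 39/16
t_c = 5/2 > 0 ⇒ limit active, v_max = 3/4

d=39/16 v_max=3/4 a_max=1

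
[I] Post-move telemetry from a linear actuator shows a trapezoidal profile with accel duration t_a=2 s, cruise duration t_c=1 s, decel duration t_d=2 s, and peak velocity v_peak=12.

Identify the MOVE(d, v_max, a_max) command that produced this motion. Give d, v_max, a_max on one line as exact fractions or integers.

a_max = 12/2 = 6
d_a = ½·12·2 = 12; d_c = 12·1 = 12
d = 2·12 + 12 = 36
t_c = 1 > 0 ⇒ limit active, v_max = 12

d=36 v_max=12 a_max=6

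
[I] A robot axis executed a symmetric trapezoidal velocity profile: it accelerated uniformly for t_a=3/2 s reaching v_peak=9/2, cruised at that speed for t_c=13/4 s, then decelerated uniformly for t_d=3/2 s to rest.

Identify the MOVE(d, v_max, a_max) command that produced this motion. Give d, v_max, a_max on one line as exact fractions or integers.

a_max = (9/2)/(3/2) = 3
d_a = ½·9/2·3/2 = 27/8; d_c = 9/2·13/4 = 117/8
d = 2·27/8 + 117/8 = 171/8
t_c = 13/4 > 0 so v_max = 9/2

d=171/8 v_max=9/2 a_max=3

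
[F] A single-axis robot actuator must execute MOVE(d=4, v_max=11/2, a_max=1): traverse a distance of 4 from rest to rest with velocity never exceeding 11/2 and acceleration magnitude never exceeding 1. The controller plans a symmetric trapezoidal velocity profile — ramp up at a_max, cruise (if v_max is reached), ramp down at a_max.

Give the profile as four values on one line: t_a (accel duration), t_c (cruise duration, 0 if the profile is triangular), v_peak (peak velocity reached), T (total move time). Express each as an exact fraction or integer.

t_a=2 t_c=0 v_peak=2 T=4

vₘ²/aₘ = (11/2)²/1 = 121/4
4 < 121/4 so t_c = 0
v_peak = √(4·1) = √4 = 2
t_a = 2/1 = 2; t_c = 0
T = 2·2 = 4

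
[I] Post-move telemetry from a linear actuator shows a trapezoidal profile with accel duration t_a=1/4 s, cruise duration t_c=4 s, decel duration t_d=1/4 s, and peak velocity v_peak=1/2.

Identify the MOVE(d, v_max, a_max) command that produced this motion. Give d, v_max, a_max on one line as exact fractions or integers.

a_max = (1/2)/(1/4) = 2
d_a = ½·1/2·1/4 = 1/16; d_c = 1/2·4 = 2
d = 2·1/16 + 2 = 17/8
t_c = 4 > 0 so v_max = 1/2

d=17/8 v_max=1/2 a_max=2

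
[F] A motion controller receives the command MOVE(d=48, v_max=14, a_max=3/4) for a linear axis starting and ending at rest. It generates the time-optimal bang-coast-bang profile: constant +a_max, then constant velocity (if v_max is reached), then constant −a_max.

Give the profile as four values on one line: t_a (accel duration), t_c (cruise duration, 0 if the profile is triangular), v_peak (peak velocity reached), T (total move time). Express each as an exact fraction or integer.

t_a=8 t_c=0 v_peak=6 T=16

v_max²/a_max = 14²/(3/4) = 784/3
48 < 784/3 ⇒ no cruise
v_peak = √(48·3/4) = √36 = 6
t_a = 6/(3/4) = 8; t_c = 0
T = 2·8 = 16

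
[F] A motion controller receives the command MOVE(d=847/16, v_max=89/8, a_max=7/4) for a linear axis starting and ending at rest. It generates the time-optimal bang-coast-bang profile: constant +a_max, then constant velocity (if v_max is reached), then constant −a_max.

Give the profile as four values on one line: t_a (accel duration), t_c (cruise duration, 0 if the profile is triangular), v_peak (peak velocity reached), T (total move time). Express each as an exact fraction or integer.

vₘ²/aₘ = (89/8)²/(7/4) = 7921/112
847/16 < 7921/112 ⇒ no cruise
v_peak = √(847/16·7/4) = √(5929/64) = 77/8
t_a = (77/8)/(7/4) = 11/2; t_c = 0
T = 2·11/2 = 11

t_a=11/2 t_c=0 v_peak=77/8 T=11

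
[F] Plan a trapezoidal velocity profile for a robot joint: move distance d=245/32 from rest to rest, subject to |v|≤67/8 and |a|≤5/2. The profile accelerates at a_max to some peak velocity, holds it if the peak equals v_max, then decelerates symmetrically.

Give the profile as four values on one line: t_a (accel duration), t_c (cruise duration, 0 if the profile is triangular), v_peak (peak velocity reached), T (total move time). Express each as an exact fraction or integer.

v_max²/a_max = (67/8)²/(5/2) = 4489/160
245/32 < 4489/160 so t_c = 0
v_peak = √(245/32·5/2) = √(1225/64) = 35/8
t_a = (35/8)/(5/2) = 7/4; t_c = 0
T = 2·7/4 = 7/2

t_a=7/4 t_c=0 v_peak=35/8 T=7/2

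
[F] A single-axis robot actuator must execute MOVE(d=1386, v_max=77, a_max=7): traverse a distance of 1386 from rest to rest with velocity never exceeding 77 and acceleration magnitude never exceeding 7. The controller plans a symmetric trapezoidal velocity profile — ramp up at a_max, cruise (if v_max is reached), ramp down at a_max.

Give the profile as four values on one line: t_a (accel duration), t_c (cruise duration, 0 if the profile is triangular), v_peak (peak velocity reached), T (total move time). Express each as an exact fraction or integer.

v_max²/a_max = 77²/7 = 847
1386 ≥ 847 so v_max reached
t_a = 77/7 = 11; v_peak = 77
d_cruise = 1386 − 847 = 539; t_c = 539/77 = 7
T = 2·11 + 7 = 29

t_a=11 t_c=7 v_peak=77 T=29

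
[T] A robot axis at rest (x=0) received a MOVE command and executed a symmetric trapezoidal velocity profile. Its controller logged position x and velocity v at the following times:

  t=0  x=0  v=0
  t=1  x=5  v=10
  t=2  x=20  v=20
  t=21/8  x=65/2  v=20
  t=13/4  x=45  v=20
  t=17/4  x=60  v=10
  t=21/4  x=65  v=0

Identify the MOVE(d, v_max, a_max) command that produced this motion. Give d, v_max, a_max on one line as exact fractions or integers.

final state: t=21/4, x=65, v=0 → d = 65
a_max = (10−0)/(1−0) = 10
max v = 20 over t∈[2,13/4] → v_max = 20
check: 20·(2+5/4) = 65 ✓

d=65 v_max=20 a_max=10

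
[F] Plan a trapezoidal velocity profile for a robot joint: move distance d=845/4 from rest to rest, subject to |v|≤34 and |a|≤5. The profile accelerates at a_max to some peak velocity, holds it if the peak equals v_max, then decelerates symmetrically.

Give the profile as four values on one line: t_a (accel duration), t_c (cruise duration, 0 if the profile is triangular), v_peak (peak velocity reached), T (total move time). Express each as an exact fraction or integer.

(v_max)²/a_max = 34²/5 = 1156/5
845/4 < 1156/5 → triangular
v_peak = √(845/4·5) = √(4225/4) = 65/2
t_a = (65/2)/5 = 13/2; t_c = 0
T = 2·13/2 = 13

t_a=13/2 t_c=0 v_peak=65/2 T=13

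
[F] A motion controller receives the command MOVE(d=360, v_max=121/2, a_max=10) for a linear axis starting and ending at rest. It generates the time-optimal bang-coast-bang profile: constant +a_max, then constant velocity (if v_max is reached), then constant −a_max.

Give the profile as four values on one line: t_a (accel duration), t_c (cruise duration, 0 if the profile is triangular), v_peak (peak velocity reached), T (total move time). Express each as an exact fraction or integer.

t_a=6 t_c=0 v_peak=60 T=12

vₘ²/aₘ = (121/2)²/10 = 14641/40
360 < 14641/40 so t_c = 0
v_peak = √(360·10) = √3600 = 60
t_a = 60/10 = 6; t_c = 0
T = 2·6 = 12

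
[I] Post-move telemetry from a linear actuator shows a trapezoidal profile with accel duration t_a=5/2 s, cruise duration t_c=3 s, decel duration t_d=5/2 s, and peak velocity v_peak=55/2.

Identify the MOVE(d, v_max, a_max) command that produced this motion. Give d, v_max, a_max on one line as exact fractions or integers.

d=605/4 v_max=55/2 a_max=11

a_max = (55/2)/(5/2) = 11
d_a = ½·55/2·5/2 = 275/8; d_c = 55/2·3 = 165/2
d = 2·275/8 + 165/2 = 605/4
t_c = 3 > 0 ⇒ limit active, v_max = 55/2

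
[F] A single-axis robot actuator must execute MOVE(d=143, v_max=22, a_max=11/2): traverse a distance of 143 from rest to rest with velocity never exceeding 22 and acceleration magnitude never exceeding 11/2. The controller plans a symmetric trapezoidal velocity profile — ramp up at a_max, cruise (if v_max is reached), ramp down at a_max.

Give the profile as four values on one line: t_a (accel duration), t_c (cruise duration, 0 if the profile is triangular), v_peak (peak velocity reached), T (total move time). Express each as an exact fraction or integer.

v_max²/a_max = 22²/(11/2) = 88
143 ≥ 88 → trapezoidal
t_a = 22/(11/2) = 4; v_peak = 22
d_cruise = 143 − 88 = 55; t_c = 55/22 = 5/2
T = 2·4 + 5/2 = 21/2

t_a=4 t_c=5/2 v_peak=22 T=21/2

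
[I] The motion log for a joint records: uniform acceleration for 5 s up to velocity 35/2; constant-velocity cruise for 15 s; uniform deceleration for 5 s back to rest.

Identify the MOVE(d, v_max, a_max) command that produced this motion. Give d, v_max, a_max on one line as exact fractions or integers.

d=350 v_max=35/2 a_max=7/2

a_max = (35/2)/5 = 7/2
d_a = ½·35/2·5 = 175/4; d_c = 35/2·15 = 525/2
d = 2·175/4 + 525/2 = 350
t_c = 15 > 0 → v_max = v_peak = 35/2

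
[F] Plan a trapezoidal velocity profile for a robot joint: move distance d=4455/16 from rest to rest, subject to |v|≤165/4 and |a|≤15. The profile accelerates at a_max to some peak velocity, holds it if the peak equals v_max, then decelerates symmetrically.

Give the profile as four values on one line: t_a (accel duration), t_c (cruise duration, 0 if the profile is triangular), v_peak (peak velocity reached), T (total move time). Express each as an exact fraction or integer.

(v_max)²/a_max = (165/4)²/15 = 1815/16
4455/16 ≥ 1815/16 ⇒ cruise phase
t_a = (165/4)/15 = 11/4; v_peak = 165/4
d_cruise = 4455/16 − 1815/16 = 165; t_c = 165/(165/4) = 4
T = 2·11/4 + 4 = 19/2

t_a=11/4 t_c=4 v_peak=165/4 T=19/2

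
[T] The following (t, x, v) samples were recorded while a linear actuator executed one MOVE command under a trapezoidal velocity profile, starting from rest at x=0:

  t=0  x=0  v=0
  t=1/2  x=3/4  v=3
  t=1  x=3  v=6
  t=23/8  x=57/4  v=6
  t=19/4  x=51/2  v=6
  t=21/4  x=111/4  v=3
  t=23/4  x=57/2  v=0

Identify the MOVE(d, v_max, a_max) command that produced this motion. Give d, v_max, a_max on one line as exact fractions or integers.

final state: t=23/4, x=57/2, v=0 → d = 57/2
a_max = (3−0)/(1/2−0) = 6
max v = 6 over t∈[1,19/4] → v_max = 6
check: 6·(1+15/4) = 57/2 ✓

d=57/2 v_max=6 a_max=6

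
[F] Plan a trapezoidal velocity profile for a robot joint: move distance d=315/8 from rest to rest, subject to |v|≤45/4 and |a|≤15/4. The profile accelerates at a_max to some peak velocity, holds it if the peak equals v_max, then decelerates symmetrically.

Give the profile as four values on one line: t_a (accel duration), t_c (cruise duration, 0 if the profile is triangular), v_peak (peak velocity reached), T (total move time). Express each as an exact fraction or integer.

v_max²/a_max = (45/4)²/(15/4) = 135/4
315/8 ≥ 135/4 → trapezoidal
t_a = (45/4)/(15/4) = 3; v_peak = 45/4
d_cruise = 315/8 − 135/4 = 45/8; t_c = (45/8)/(45/4) = 1/2
T = 2·3 + 1/2 = 13/2

t_a=3 t_c=1/2 v_peak=45/4 T=13/2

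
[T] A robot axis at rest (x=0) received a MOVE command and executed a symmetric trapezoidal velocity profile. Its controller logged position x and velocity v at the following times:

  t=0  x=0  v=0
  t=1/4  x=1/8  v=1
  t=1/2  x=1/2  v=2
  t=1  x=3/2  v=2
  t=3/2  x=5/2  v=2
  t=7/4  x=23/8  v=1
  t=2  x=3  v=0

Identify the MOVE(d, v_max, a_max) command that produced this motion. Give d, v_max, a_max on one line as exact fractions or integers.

final state: t=2, x=3, v=0 → d = 3
a_max = (1−0)/(1/4−0) = 4
max v = 2 over t∈[1/2,3/2] → v_max = 2
check: 2·(1/2+1) = 3 ✓

d=3 v_max=2 a_max=4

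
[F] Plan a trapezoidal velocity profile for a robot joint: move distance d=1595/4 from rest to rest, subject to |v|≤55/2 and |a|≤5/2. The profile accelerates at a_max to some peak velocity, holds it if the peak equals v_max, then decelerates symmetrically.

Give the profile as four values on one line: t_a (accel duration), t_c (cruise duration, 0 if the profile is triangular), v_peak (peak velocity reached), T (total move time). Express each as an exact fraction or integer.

(v_max)²/a_max = (55/2)²/(5/2) = 605/2
1595/4 ≥ 605/2 ⇒ cruise phase
t_a = (55/2)/(5/2) = 11; v_peak = 55/2
d_cruise = 1595/4 − 605/2 = 385/4; t_c = (385/4)/(55/2) = 7/2
T = 2·11 + 7/2 = 51/2

t_a=11 t_c=7/2 v_peak=55/2 T=51/2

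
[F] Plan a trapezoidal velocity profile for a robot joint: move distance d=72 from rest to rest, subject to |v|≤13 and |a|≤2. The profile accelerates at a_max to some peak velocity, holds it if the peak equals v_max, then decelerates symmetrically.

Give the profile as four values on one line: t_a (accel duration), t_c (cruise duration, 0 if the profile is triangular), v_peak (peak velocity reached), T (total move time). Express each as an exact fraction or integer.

v_max²/a_max = 13²/2 = 169/2
72 < 169/2 so t_c = 0
v_peak = √(72·2) = √144 = 12
t_a = 12/2 = 6; t_c = 0
T = 2·6 = 12

t_a=6 t_c=0 v_peak=12 T=12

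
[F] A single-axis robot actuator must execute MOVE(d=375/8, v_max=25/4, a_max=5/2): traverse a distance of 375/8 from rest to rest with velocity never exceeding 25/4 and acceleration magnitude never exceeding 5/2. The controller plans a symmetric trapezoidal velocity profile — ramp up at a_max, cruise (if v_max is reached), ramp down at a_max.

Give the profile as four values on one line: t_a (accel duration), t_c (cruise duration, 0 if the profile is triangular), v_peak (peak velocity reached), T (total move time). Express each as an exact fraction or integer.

vₘ²/aₘ = (25/4)²/(5/2) = 125/8
375/8 ≥ 125/8 so v_max reached
t_a = (25/4)/(5/2) = 5/2; v_peak = 25/4
d_cruise = 375/8 − 125/8 = 125/4; t_c = (125/4)/(25/4) = 5
T = 2·5/2 + 5 = 10

t_a=5/2 t_c=5 v_peak=25/4 T=10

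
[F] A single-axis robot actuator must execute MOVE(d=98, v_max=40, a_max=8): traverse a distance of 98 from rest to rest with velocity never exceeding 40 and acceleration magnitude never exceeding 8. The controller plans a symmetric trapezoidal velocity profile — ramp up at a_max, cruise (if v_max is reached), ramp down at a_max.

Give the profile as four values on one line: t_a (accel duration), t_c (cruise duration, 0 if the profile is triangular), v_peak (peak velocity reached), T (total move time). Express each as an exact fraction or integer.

t_a=7/2 t_c=0 v_peak=28 T=7

v_max²/a_max = 40²/8 = 200
98 < 200 so t_c = 0
v_peak = √(98·8) = √784 = 28
t_a = 28/8 = 7/2; t_c = 0
T = 2·7/2 = 7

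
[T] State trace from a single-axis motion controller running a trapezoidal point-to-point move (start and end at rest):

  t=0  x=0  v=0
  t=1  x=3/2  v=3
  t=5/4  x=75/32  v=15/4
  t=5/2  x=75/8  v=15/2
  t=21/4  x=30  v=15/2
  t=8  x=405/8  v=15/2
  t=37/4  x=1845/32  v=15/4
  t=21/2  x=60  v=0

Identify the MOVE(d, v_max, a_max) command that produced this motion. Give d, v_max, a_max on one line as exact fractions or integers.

final state: t=21/2, x=60, v=0 → d = 60
a_max = (3−0)/(1−0) = 3
max v = 15/2 over t∈[5/2,8] → v_max = 15/2
check: 15/2·(5/2+11/2) = 60 ✓

d=60 v_max=15/2 a_max=3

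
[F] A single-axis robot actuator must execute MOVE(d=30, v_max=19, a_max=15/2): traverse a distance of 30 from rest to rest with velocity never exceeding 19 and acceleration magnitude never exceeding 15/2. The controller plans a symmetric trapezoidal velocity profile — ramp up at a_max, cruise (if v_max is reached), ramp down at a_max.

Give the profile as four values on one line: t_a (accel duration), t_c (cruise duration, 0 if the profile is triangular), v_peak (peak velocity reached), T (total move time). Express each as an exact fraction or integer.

t_a=2 t_c=0 v_peak=15 T=4

v_max²/a_max = 19²/(15/2) = 722/15
30 < 722/15 so t_c = 0
v_peak = √(30·15/2) = √225 = 15
t_a = 15/(15/2) = 2; t_c = 0
T = 2·2 = 4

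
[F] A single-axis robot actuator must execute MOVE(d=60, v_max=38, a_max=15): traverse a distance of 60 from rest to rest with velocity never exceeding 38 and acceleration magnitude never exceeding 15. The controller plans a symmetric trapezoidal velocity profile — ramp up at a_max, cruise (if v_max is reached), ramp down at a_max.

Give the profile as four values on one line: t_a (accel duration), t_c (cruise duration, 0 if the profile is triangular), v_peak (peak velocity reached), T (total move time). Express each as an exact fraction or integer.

t_a=2 t_c=0 v_peak=30 T=4

(v_max)²/a_max = 38²/15 = 1444/15
60 < 1444/15 → triangular
v_peak = √(60·15) = √900 = 30
t_a = 30/15 = 2; t_c = 0
T = 2·2 = 4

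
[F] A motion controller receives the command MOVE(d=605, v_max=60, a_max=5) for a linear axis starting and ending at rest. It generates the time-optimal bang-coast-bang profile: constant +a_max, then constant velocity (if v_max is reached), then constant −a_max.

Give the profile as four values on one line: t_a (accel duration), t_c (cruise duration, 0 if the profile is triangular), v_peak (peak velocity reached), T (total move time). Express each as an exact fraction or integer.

t_a=11 t_c=0 v_peak=55 T=22

vₘ²/aₘ = 60²/5 = 720
605 < 720 → triangular
v_peak = √(605·5) = √3025 = 55
t_a = 55/5 = 11; t_c = 0
T = 2·11 = 22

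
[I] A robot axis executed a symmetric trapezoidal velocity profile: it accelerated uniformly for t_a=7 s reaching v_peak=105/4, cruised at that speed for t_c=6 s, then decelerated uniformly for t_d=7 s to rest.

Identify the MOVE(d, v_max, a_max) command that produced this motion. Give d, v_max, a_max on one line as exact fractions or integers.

a_max = (105/4)/7 = 15/4
d_a = ½·105/4·7 = 735/8; d_c = 105/4·6 = 315/2
d = 2·735/8 + 315/2 = 1365/4
t_c = 6 > 0 ⇒ limit active, v_max = 105/4

d=1365/4 v_max=105/4 a_max=15/4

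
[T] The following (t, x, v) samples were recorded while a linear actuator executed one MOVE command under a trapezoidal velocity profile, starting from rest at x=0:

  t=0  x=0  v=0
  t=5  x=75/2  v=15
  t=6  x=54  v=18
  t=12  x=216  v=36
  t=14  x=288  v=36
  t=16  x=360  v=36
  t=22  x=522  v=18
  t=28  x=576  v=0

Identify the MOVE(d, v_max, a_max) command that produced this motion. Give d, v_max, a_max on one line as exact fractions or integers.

final state: t=28, x=576, v=0 → d = 576
a_max = (15−0)/(5−0) = 3
max v = 36 over t∈[12,16] → v_max = 36
check: 36·(12+4) = 576 ✓

d=576 v_max=36 a_max=3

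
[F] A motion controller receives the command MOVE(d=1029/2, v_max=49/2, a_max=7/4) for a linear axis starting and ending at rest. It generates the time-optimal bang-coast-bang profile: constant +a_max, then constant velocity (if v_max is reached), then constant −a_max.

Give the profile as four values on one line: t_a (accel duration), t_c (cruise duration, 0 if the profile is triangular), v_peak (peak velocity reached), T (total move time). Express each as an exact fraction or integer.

t_a=14 t_c=7 v_peak=49/2 T=35

v_max²/a_max = (49/2)²/(7/4) = 343
1029/2 ≥ 343 so v_max reached
t_a = (49/2)/(7/4) = 14; v_peak = 49/2
d_cruise = 1029/2 − 343 = 343/2; t_c = (343/2)/(49/2) = 7
T = 2·14 + 7 = 35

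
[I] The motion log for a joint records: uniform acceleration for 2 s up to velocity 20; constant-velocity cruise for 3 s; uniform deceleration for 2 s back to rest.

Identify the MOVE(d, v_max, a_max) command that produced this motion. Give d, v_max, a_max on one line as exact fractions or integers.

d=100 v_max=20 a_max=10

a_max = 20/2 = 10
d_a = ½·20·2 = 20; d_c = 20·3 = 60
d = 2·20 + 60 = 100
t_c = 3 > 0 → v_max = v_peak = 20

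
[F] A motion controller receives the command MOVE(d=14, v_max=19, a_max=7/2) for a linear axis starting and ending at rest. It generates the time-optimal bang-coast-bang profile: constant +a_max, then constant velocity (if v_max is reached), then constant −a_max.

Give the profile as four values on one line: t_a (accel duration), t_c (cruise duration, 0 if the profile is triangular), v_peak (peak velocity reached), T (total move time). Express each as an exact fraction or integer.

(v_max)²/a_max = 19²/(7/2) = 722/7
14 < 722/7 → triangular
v_peak = √(14·7/2) = √49 = 7
t_a = 7/(7/2) = 2; t_c = 0
T = 2·2 = 4

t_a=2 t_c=0 v_peak=7 T=4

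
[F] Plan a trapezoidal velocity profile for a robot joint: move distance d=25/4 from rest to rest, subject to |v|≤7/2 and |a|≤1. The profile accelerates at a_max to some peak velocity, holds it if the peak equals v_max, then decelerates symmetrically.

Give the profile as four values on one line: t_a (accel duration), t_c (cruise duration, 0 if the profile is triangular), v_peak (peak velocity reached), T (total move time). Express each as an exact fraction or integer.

v_max²/a_max = (7/2)²/1 = 49/4
25/4 < 49/4 ⇒ no cruise
v_peak = √(25/4·1) = √(25/4) = 5/2
t_a = (5/2)/1 = 5/2; t_c = 0
T = 2·5/2 = 5

t_a=5/2 t_c=0 v_peak=5/2 T=5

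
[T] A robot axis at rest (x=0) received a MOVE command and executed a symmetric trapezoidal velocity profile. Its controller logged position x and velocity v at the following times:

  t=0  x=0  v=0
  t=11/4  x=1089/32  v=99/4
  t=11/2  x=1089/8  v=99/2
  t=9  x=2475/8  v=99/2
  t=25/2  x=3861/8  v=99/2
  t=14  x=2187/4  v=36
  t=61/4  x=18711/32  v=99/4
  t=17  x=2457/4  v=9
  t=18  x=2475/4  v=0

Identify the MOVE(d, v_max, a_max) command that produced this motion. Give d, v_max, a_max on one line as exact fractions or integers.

final state: t=18, x=2475/4, v=0 → d = 2475/4
a_max = (99/4−0)/(11/4−0) = 9
max v = 99/2 over t∈[11/2,25/2] → v_max = 99/2
check: 99/2·(11/2+7) = 2475/4 ✓

d=2475/4 v_max=99/2 a_max=9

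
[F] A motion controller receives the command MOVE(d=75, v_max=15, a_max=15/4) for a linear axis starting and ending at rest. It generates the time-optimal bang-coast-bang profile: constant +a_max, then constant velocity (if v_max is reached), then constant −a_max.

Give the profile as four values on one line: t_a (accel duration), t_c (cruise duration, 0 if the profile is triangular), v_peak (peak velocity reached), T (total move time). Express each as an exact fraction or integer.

t_a=4 t_c=1 v_peak=15 T=9

vₘ²/aₘ = 15²/(15/4) = 60
75 ≥ 60 ⇒ cruise phase
t_a = 15/(15/4) = 4; v_peak = 15
d_cruise = 75 − 60 = 15; t_c = 15/15 = 1
T = 2·4 + 1 = 9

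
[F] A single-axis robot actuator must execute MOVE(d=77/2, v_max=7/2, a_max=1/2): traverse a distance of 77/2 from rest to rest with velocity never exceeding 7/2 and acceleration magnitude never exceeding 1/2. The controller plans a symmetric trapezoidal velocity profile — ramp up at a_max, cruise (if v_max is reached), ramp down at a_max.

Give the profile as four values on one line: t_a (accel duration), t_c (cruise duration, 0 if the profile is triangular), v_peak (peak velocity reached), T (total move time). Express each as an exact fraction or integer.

t_a=7 t_c=4 v_peak=7/2 T=18

vₘ²/aₘ = (7/2)²/(1/2) = 49/2
77/2 ≥ 49/2 so v_max reached
t_a = (7/2)/(1/2) = 7; v_peak = 7/2
d_cruise = 77/2 − 49/2 = 14; t_c = 14/(7/2) = 4
T = 2·7 + 4 = 18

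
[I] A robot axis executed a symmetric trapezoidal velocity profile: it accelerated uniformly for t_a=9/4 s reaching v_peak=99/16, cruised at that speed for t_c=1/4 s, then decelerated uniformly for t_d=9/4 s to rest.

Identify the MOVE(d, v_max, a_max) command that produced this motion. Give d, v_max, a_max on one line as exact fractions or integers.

a_max = (99/16)/(9/4) = 11/4
d_a = ½·99/16·9/4 = 891/128; d_c = 99/16·1/4 = 99/64
d = 2·891/128 + 99/64 = 495/32
t_c = 1/4 > 0 ⇒ limit active, v_max = 99/16

d=495/32 v_max=99/16 a_max=11/4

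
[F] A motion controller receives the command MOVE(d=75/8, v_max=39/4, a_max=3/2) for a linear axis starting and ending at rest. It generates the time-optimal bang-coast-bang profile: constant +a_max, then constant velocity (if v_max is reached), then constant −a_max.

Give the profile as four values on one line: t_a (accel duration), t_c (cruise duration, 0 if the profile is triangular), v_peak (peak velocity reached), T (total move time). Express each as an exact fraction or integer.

v_max²/a_max = (39/4)²/(3/2) = 507/8
75/8 < 507/8 so t_c = 0
v_peak = √(75/8·3/2) = √(225/16) = 15/4
t_a = (15/4)/(3/2) = 5/2; t_c = 0
T = 2·5/2 = 5

t_a=5/2 t_c=0 v_peak=15/4 T=5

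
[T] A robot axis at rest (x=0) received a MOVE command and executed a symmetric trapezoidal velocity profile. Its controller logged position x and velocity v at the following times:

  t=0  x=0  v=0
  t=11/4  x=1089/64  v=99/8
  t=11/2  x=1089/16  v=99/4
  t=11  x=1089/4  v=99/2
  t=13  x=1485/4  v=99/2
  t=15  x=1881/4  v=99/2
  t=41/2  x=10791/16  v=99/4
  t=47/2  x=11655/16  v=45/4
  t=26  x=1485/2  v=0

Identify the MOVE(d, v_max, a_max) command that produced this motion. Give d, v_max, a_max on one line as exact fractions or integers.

final state: t=26, x=1485/2, v=0 → d = 1485/2
a_max = (99/8−0)/(11/4−0) = 9/2
max v = 99/2 over t∈[11,15] → v_max = 99/2
check: 99/2·(11+4) = 1485/2 ✓

d=1485/2 v_max=99/2 a_max=9/2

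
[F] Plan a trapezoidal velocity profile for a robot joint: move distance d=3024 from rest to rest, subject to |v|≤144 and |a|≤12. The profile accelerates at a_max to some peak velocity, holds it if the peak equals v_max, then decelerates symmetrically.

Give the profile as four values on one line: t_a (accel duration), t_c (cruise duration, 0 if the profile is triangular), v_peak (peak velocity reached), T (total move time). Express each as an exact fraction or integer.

vₘ²/aₘ = 144²/12 = 1728
3024 ≥ 1728 → trapezoidal
t_a = 144/12 = 12; v_peak = 144
d_cruise = 3024 − 1728 = 1296; t_c = 1296/144 = 9
T = 2·12 + 9 = 33

t_a=12 t_c=9 v_peak=144 T=33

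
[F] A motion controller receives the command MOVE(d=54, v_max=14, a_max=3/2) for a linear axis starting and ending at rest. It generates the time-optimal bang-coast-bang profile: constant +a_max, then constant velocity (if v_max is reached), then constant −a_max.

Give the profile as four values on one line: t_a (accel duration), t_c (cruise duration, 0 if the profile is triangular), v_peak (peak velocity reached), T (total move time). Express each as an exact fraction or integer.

(v_max)²/a_max = 14²/(3/2) = 392/3
54 < 392/3 ⇒ no cruise
v_peak = √(54·3/2) = √81 = 9
t_a = 9/(3/2) = 6; t_c = 0
T = 2·6 = 12

t_a=6 t_c=0 v_peak=9 T=12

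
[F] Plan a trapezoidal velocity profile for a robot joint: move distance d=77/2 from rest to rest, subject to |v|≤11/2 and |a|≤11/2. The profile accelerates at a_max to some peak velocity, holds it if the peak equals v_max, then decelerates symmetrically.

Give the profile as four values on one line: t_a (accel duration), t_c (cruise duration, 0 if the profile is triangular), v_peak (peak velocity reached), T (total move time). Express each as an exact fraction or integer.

v_max²/a_max = (11/2)²/(11/2) = 11/2
77/2 ≥ 11/2 so v_max reached
t_a = (11/2)/(11/2) = 1; v_peak = 11/2
d_cruise = 77/2 − 11/2 = 33; t_c = 33/(11/2) = 6
T = 2·1 + 6 = 8

t_a=1 t_c=6 v_peak=11/2 T=8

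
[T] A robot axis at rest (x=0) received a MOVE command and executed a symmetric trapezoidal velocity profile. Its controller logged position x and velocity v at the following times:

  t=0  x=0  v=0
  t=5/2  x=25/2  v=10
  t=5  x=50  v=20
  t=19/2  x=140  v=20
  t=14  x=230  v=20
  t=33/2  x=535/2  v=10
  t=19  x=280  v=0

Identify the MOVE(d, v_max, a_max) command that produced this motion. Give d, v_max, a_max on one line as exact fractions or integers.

final state: t=19, x=280, v=0 → d = 280
a_max = (10−0)/(5/2−0) = 4
max v = 20 over t∈[5,14] → v_max = 20
check: 20·(5+9) = 280 ✓

d=280 v_max=20 a_max=4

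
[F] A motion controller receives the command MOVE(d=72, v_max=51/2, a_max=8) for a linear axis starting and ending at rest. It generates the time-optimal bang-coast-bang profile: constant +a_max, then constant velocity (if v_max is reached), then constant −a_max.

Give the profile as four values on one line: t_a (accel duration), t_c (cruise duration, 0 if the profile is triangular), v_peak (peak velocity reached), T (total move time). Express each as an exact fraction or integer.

(v_max)²/a_max = (51/2)²/8 = 2601/32
72 < 2601/32 → triangular
v_peak = √(72·8) = √576 = 24
t_a = 24/8 = 3; t_c = 0
T = 2·3 = 6

t_a=3 t_c=0 v_peak=24 T=6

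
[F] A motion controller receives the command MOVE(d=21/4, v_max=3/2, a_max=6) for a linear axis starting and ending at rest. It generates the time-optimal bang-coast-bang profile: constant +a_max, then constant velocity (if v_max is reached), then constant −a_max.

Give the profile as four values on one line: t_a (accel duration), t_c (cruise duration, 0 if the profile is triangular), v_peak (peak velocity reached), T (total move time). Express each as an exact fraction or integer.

t_a=1/4 t_c=13/4 v_peak=3/2 T=15/4

vₘ²/aₘ = (3/2)²/6 = 3/8
21/4 ≥ 3/8 so v_max reached
t_a = (3/2)/6 = 1/4; v_peak = 3/2
d_cruise = 21/4 − 3/8 = 39/8; t_c = (39/8)/(3/2) = 13/4
T = 2·1/4 + 13/4 = 15/4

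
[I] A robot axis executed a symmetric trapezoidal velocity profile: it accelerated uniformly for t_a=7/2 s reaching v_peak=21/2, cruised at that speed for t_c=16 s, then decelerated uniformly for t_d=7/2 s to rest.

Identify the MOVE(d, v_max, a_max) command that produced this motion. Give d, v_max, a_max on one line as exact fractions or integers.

d=819/4 v_max=21/2 a_max=3

a_max = (21/2)/(7/2) = 3
d_a = ½·21/2·7/2 = 147/8; d_c = 21/2·16 = 168
d = 2·147/8 + 168 = 819/4
t_c = 16 > 0 ⇒ limit active, v_max = 21/2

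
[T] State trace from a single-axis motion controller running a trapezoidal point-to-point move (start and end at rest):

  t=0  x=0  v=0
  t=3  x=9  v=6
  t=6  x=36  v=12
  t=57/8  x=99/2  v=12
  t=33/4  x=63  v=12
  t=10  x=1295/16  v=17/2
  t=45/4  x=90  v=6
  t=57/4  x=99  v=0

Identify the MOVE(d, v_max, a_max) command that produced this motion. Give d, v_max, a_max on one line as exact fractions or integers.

d=99 v_max=12 a_max=2

final state: t=57/4, x=99, v=0 → d = 99
a_max = (6−0)/(3−0) = 2
max v = 12 over t∈[6,33/4] → v_max = 12
check: 12·(6+9/4) = 99 ✓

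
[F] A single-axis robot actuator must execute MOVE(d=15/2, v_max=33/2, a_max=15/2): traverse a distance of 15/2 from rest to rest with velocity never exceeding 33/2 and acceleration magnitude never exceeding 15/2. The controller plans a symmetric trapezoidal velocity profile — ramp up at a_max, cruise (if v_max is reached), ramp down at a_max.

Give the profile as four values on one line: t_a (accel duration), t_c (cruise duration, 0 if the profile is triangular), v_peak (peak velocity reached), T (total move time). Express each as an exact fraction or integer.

v_max²/a_max = (33/2)²/(15/2) = 363/10
15/2 < 363/10 so t_c = 0
v_peak = √(15/2·15/2) = √(225/4) = 15/2
t_a = (15/2)/(15/2) = 1; t_c = 0
T = 2·1 = 2

t_a=1 t_c=0 v_peak=15/2 T=2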